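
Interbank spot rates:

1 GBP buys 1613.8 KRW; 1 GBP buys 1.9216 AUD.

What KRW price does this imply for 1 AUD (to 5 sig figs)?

AUD/KRW = 839.82

1 AUD ÷ 1.9216 = 0.5204 GBP
0.5204 GBP × 1613.8 = 839.821 KRW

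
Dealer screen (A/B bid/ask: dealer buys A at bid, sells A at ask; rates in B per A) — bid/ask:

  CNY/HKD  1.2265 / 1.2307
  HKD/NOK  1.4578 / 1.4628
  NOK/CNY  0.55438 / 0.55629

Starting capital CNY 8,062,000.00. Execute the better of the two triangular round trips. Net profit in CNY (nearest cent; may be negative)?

Net result: CNY -11,842.29 (no profitable arbitrage after spreads)

Best loop CNY → NOK → HKD → CNY:
CNY 8,062,000.00 ÷ 0.55629 (buy NOK at ask) = NOK 14,492,440.99
NOK 14,492,440.99 ÷ 1.4628 (buy HKD at ask) = HKD 9,907,329.09
HKD 9,907,329.09 ÷ 1.2307 (buy CNY at ask) = CNY 8,050,157.71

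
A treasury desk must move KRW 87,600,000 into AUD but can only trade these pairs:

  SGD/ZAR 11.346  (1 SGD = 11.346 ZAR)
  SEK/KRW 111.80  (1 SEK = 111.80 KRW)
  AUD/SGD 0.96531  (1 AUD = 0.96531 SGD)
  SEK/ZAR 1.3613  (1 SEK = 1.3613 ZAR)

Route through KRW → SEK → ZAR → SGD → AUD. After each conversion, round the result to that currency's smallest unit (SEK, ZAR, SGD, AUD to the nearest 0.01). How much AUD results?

AUD 97,388.25

KRW 87,600,000 ÷ 111.80 = SEK 783,542.04
SEK 783,542.04 × 1.3613 = ZAR 1,066,635.78
ZAR 1,066,635.78 ÷ 11.346 = SGD 94,009.85
SGD 94,009.85 ÷ 0.96531 = AUD 97,388.25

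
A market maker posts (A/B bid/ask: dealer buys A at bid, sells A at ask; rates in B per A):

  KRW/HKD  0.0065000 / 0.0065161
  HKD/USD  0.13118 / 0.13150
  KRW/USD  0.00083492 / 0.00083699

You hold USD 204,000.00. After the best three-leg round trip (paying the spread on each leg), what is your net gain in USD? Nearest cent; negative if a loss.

Best loop USD → KRW → HKD → USD:
USD 204,000.00 ÷ 0.00083699 (buy KRW at ask) = KRW 243,730,511
KRW 243,730,511 × 0.0065000 (sell KRW at bid) = HKD 1,584,248.32
HKD 1,584,248.32 × 0.13118 (sell HKD at bid) = USD 207,821.69

Net profit: USD 3,821.69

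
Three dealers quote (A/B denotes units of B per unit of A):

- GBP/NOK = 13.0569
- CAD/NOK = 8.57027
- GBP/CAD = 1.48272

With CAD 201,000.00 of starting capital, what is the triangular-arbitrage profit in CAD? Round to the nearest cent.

Profitable loop is CAD → GBP → NOK → CAD:
CAD 201,000.00 ÷ 1.48272 = GBP 135,561.67
GBP 135,561.67 × 13.0569 = NOK 1,770,015.17
NOK 1,770,015.17 ÷ 8.57027 = CAD 206,529.69
Profit = CAD 206,529.69 − CAD 201,000.00

Profit: CAD 5,529.69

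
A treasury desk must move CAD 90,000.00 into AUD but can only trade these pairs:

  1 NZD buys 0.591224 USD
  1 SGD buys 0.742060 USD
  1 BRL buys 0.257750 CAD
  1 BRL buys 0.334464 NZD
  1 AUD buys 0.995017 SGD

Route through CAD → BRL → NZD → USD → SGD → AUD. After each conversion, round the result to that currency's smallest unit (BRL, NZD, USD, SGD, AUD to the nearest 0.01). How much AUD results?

CAD 90,000.00 ÷ 0.257750 = BRL 349,175.56
BRL 349,175.56 × 0.334464 = NZD 116,786.65
NZD 116,786.65 × 0.591224 = USD 69,047.07
USD 69,047.07 ÷ 0.742060 = SGD 93,047.83
SGD 93,047.83 ÷ 0.995017 = AUD 93,513.81

AUD 93,513.81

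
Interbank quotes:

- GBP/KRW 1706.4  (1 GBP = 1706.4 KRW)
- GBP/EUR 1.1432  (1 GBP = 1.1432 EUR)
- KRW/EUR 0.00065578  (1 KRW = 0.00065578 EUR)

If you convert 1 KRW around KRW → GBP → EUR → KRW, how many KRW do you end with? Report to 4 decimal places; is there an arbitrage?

Around KRW → GBP → EUR → KRW: 1 ÷ 1706.4 × 1.1432 ÷ 0.00065578 = 1.021605
Product > 1; profitable direction is KRW → GBP → EUR → KRW.

1.0216 (arbitrage exists)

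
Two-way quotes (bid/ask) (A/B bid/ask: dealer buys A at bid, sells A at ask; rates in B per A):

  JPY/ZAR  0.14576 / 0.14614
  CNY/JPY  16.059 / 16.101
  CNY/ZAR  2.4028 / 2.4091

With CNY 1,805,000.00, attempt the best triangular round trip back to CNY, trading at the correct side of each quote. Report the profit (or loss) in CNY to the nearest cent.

Net profit: CNY 38,201.76

Best loop CNY → ZAR → JPY → CNY:
CNY 1,805,000.00 × 2.4028 (sell CNY at bid) = ZAR 4,337,054.00
ZAR 4,337,054.00 ÷ 0.14614 (buy JPY at ask) = JPY 29,677,392
JPY 29,677,392 ÷ 16.101 (buy CNY at ask) = CNY 1,843,201.76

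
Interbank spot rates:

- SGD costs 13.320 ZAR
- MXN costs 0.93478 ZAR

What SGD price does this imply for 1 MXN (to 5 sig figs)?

MXN/SGD = 0.070179

1 MXN × 0.93478 = 0.93478 ZAR
0.93478 ZAR ÷ 13.320 = 0.0701787 SGD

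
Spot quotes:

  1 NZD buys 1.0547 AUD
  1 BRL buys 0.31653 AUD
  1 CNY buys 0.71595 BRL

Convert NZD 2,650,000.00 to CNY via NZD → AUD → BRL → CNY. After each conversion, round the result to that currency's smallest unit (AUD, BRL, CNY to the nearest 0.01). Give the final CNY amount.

NZD 2,650,000.00 × 1.0547 = AUD 2,794,955.00
AUD 2,794,955.00 ÷ 0.31653 = BRL 8,829,984.52
BRL 8,829,984.52 ÷ 0.71595 = CNY 12,333,241.87

CNY 12,333,241.87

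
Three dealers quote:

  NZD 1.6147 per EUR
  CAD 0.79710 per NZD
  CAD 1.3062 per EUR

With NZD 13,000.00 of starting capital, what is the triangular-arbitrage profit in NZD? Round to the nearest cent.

Profit: NZD 193.15

Profitable loop is NZD → EUR → CAD → NZD:
NZD 13,000.00 ÷ 1.6147 = EUR 8,051.03
EUR 8,051.03 × 1.3062 = CAD 10,516.26
CAD 10,516.26 ÷ 0.79710 = NZD 13,193.15
Profit = NZD 13,193.15 − NZD 13,000.00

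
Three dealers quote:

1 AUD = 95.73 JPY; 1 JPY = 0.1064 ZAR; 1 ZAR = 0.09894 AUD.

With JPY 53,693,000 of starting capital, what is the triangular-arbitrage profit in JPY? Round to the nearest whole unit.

Profit: JPY 417,215

Profitable loop is JPY → ZAR → AUD → JPY:
JPY 53,693,000 × 0.1064 = ZAR 5,712,935.20
ZAR 5,712,935.20 × 0.09894 = AUD 565,237.81
AUD 565,237.81 × 95.73 = JPY 54,110,215
Profit = JPY 54,110,215 − JPY 53,693,000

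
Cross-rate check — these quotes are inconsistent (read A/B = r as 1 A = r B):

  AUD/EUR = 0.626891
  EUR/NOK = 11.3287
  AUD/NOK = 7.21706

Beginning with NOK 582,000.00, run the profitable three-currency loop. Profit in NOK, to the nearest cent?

Profitable loop is NOK → EUR → AUD → NOK:
NOK 582,000.00 ÷ 11.3287 = EUR 51,373.94
EUR 51,373.94 ÷ 0.626891 = AUD 81,950.36
AUD 81,950.36 × 7.21706 = NOK 591,440.68
Profit = NOK 591,440.68 − NOK 582,000.00

Profit: NOK 9,440.68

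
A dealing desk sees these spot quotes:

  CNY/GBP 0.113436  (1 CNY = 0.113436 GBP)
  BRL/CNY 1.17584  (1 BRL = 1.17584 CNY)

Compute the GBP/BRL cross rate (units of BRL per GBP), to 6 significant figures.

1 GBP ÷ 0.113436 = 8.81554 CNY
8.81554 CNY ÷ 1.17584 = 7.49723 BRL

GBP/BRL = 7.49723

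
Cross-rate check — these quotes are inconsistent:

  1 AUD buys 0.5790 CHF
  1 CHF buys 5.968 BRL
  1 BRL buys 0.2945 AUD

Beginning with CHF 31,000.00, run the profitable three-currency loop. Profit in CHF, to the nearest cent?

Profit: CHF 546.73

Profitable loop is CHF → BRL → AUD → CHF:
CHF 31,000.00 × 5.968 = BRL 185,008.00
BRL 185,008.00 × 0.2945 = AUD 54,484.86
AUD 54,484.86 × 0.5790 = CHF 31,546.73
Profit = CHF 31,546.73 − CHF 31,000.00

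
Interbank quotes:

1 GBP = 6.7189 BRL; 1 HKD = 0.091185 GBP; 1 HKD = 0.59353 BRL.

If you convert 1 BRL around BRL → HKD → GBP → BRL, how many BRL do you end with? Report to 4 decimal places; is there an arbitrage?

Around BRL → HKD → GBP → BRL: 1 ÷ 0.59353 × 0.091185 × 6.7189 = 1.032236
Product > 1; profitable direction is BRL → HKD → GBP → BRL.

1.0322 (arbitrage exists)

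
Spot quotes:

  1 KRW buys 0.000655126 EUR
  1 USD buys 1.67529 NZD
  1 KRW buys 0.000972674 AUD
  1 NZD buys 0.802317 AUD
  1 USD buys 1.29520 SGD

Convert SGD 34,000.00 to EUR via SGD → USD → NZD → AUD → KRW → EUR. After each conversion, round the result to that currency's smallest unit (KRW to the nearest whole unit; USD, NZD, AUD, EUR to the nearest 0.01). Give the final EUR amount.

EUR 23,764.88

SGD 34,000.00 ÷ 1.29520 = USD 26,250.77
USD 26,250.77 × 1.67529 = NZD 43,977.65
NZD 43,977.65 × 0.802317 = AUD 35,284.02
AUD 35,284.02 ÷ 0.000972674 = KRW 36,275,278
KRW 36,275,278 × 0.000655126 = EUR 23,764.88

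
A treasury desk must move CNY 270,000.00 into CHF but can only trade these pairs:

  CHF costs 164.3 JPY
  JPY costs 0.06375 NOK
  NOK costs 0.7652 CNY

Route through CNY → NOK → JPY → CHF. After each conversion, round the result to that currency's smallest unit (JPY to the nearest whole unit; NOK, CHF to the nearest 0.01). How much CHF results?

CHF 33,687.67

CNY 270,000.00 ÷ 0.7652 = NOK 352,848.93
NOK 352,848.93 ÷ 0.06375 = JPY 5,534,885
JPY 5,534,885 ÷ 164.3 = CHF 33,687.67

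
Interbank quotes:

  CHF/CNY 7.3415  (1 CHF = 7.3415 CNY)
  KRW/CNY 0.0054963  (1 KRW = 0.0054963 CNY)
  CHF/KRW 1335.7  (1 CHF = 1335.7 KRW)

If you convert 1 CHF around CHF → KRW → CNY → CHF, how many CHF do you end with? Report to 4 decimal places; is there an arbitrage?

1.0000 (no arbitrage)

Around CHF → KRW → CNY → CHF: 1 × 1335.7 × 0.0054963 ÷ 7.3415 = 0.999987
Product ≈ 1 (deviation 0.001%, within rounding noise).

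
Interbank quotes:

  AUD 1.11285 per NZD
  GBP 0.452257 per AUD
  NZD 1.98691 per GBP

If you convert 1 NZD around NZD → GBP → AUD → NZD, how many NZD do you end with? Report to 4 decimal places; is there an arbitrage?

Around NZD → GBP → AUD → NZD: 1 ÷ 1.98691 ÷ 0.452257 ÷ 1.11285 = 1.000000
Product ≈ 1 (deviation 0.000%, within rounding noise).

1.0000 (no arbitrage)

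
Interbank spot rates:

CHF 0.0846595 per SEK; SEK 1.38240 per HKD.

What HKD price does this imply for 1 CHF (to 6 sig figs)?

CHF/HKD = 8.54458

1 CHF ÷ 0.0846595 = 11.812 SEK
11.812 SEK ÷ 1.38240 = 8.54458 HKD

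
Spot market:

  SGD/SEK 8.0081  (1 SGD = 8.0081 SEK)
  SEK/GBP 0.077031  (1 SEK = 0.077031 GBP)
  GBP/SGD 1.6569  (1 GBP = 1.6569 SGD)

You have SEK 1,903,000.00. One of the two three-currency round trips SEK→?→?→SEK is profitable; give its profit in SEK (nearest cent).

Profit: SEK 42,047.04

Profitable loop is SEK → GBP → SGD → SEK:
SEK 1,903,000.00 × 0.077031 = GBP 146,589.99
GBP 146,589.99 × 1.6569 = SGD 242,884.96
SGD 242,884.96 × 8.0081 = SEK 1,945,047.04
Profit = SEK 1,945,047.04 − SEK 1,903,000.00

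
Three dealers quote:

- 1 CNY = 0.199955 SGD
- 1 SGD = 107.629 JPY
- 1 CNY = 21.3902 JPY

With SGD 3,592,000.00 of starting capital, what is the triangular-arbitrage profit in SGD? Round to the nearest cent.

Profitable loop is SGD → JPY → CNY → SGD:
SGD 3,592,000.00 × 107.629 = JPY 386,603,368
JPY 386,603,368 ÷ 21.3902 = CNY 18,073,854.76
CNY 18,073,854.76 × 0.199955 = SGD 3,613,957.63
Profit = SGD 3,613,957.63 − SGD 3,592,000.00

Profit: SGD 21,957.63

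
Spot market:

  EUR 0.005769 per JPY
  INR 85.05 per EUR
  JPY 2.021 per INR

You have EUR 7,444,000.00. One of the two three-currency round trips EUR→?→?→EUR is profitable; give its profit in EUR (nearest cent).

Profitable loop is EUR → JPY → INR → EUR:
EUR 7,444,000.00 ÷ 0.005769 = JPY 1,290,344,947
JPY 1,290,344,947 ÷ 2.021 = INR 638,468,553.75
INR 638,468,553.75 ÷ 85.05 = EUR 7,506,978.88
Profit = EUR 7,506,978.88 − EUR 7,444,000.00

Profit: EUR 62,978.88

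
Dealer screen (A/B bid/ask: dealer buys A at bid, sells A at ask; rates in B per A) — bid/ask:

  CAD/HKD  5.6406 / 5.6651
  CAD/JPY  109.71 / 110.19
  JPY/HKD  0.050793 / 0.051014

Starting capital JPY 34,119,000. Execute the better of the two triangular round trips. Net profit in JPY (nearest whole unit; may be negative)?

Net profit: JPY 117,553

Best loop JPY → CAD → HKD → JPY:
JPY 34,119,000 ÷ 110.19 (buy CAD at ask) = CAD 309,637.90
CAD 309,637.90 × 5.6406 (sell CAD at bid) = HKD 1,746,543.53
HKD 1,746,543.53 ÷ 0.051014 (buy JPY at ask) = JPY 34,236,553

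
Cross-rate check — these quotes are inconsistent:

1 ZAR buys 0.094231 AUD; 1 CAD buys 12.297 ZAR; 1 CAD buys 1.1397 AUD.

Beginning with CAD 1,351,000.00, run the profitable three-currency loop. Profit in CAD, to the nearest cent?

Profit: CAD 22,592.07

Profitable loop is CAD → ZAR → AUD → CAD:
CAD 1,351,000.00 × 12.297 = ZAR 16,613,247.00
ZAR 16,613,247.00 × 0.094231 = AUD 1,565,482.88
AUD 1,565,482.88 ÷ 1.1397 = CAD 1,373,592.07
Profit = CAD 1,373,592.07 − CAD 1,351,000.00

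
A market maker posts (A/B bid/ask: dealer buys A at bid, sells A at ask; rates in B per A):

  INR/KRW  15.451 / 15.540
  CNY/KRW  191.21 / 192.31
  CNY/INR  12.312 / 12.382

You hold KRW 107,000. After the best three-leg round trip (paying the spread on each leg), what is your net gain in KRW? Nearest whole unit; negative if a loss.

Best loop KRW → INR → CNY → KRW:
KRW 107,000 ÷ 15.540 (buy INR at ask) = INR 6,885.46
INR 6,885.46 ÷ 12.382 (buy CNY at ask) = CNY 556.09
CNY 556.09 × 191.21 (sell CNY at bid) = KRW 106,329

Net result: KRW -671 (no profitable arbitrage after spreads)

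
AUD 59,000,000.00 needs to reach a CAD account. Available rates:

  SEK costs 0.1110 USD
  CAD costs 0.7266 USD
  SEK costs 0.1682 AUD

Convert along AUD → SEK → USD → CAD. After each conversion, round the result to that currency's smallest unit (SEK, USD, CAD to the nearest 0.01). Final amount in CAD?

CAD 53,586,279.56

AUD 59,000,000.00 ÷ 0.1682 = SEK 350,772,889.42
SEK 350,772,889.42 × 0.1110 = USD 38,935,790.73
USD 38,935,790.73 ÷ 0.7266 = CAD 53,586,279.56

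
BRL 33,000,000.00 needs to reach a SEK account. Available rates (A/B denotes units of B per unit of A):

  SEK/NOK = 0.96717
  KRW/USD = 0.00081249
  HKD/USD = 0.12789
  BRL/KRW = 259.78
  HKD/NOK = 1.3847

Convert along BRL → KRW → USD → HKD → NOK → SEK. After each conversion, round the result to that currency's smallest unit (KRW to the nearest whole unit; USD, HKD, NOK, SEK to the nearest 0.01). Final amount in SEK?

SEK 77,974,745.24

BRL 33,000,000.00 × 259.78 = KRW 8,572,740,000
KRW 8,572,740,000 × 0.00081249 = USD 6,965,265.52
USD 6,965,265.52 ÷ 0.12789 = HKD 54,462,940.96
HKD 54,462,940.96 × 1.3847 = NOK 75,414,834.35
NOK 75,414,834.35 ÷ 0.96717 = SEK 77,974,745.24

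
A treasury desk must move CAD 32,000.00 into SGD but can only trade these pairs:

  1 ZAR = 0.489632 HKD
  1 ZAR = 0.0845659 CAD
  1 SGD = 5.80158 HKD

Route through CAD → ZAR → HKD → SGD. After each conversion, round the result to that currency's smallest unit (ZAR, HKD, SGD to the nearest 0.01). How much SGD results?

SGD 31,935.83

CAD 32,000.00 ÷ 0.0845659 = ZAR 378,403.12
ZAR 378,403.12 × 0.489632 = HKD 185,278.28
HKD 185,278.28 ÷ 5.80158 = SGD 31,935.83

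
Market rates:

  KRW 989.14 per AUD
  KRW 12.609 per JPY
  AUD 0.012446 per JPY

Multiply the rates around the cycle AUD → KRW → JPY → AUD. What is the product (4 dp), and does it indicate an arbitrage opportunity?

Around AUD → KRW → JPY → AUD: 1 × 989.14 ÷ 12.609 × 0.012446 = 0.976353
Product < 1; profitable direction is AUD → JPY → KRW → AUD.

0.9764 (arbitrage exists)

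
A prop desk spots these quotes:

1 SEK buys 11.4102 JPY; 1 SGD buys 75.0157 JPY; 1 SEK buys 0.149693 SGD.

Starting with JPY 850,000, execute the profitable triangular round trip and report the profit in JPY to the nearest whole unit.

Profit: JPY 13,691

Profitable loop is JPY → SGD → SEK → JPY:
JPY 850,000 ÷ 75.0157 = SGD 11,330.96
SGD 11,330.96 ÷ 0.149693 = SEK 75,694.66
SEK 75,694.66 × 11.4102 = JPY 863,691
Profit = JPY 863,691 − JPY 850,000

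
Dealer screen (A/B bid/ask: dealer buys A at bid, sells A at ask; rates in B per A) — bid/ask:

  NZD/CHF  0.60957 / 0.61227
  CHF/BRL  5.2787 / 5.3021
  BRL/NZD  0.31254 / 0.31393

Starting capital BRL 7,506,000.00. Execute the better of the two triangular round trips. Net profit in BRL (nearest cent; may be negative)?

Net profit: BRL 42,570.82

Best loop BRL → NZD → CHF → BRL:
BRL 7,506,000.00 × 0.31254 (sell BRL at bid) = NZD 2,345,925.24
NZD 2,345,925.24 × 0.60957 (sell NZD at bid) = CHF 1,430,005.65
CHF 1,430,005.65 × 5.2787 (sell CHF at bid) = BRL 7,548,570.82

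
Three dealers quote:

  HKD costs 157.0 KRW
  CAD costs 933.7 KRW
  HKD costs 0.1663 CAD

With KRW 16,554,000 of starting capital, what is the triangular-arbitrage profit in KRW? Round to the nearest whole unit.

Profit: KRW 183,978

Profitable loop is KRW → CAD → HKD → KRW:
KRW 16,554,000 ÷ 933.7 = CAD 17,729.46
CAD 17,729.46 ÷ 0.1663 = HKD 106,611.33
HKD 106,611.33 × 157.0 = KRW 16,737,978
Profit = KRW 16,737,978 − KRW 16,554,000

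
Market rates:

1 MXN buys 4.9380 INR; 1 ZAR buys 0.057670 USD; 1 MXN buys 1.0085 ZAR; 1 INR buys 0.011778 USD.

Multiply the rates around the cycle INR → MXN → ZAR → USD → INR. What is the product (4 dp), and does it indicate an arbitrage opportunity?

Around INR → MXN → ZAR → USD → INR: 1 ÷ 4.9380 × 1.0085 × 0.057670 ÷ 0.011778 = 1.000007
Product ≈ 1 (deviation 0.001%, within rounding noise).

1.0000 (no arbitrage)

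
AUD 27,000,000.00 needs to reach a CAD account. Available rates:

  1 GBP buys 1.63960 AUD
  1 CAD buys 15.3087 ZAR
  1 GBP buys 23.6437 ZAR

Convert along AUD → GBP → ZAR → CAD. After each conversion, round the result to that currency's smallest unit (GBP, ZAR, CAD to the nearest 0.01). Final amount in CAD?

AUD 27,000,000.00 ÷ 1.63960 = GBP 16,467,431.08
GBP 16,467,431.08 × 23.6437 = ZAR 389,351,000.23
ZAR 389,351,000.23 ÷ 15.3087 = CAD 25,433,315.71

CAD 25,433,315.71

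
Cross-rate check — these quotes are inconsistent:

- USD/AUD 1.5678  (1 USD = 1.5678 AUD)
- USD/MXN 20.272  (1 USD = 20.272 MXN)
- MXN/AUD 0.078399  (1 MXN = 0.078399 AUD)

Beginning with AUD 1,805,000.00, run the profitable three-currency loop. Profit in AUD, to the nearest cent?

Profitable loop is AUD → USD → MXN → AUD:
AUD 1,805,000.00 ÷ 1.5678 = USD 1,151,294.81
USD 1,151,294.81 × 20.272 = MXN 23,339,048.35
MXN 23,339,048.35 × 0.078399 = AUD 1,829,758.05
Profit = AUD 1,829,758.05 − AUD 1,805,000.00

Profit: AUD 24,758.05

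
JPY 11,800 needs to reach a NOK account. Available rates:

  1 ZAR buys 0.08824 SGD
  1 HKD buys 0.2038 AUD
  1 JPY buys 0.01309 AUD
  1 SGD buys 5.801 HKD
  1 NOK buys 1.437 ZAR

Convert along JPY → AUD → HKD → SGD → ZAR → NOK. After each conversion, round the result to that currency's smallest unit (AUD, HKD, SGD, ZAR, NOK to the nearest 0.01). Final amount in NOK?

JPY 11,800 × 0.01309 = AUD 154.46
AUD 154.46 ÷ 0.2038 = HKD 757.90
HKD 757.90 ÷ 5.801 = SGD 130.65
SGD 130.65 ÷ 0.08824 = ZAR 1,480.62
ZAR 1,480.62 ÷ 1.437 = NOK 1,030.35

NOK 1,030.35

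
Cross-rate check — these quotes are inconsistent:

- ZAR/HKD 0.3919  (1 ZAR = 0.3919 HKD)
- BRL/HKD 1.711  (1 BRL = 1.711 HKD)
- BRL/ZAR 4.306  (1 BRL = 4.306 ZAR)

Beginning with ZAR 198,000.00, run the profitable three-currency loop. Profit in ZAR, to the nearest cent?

Profit: ZAR 2,754.79

Profitable loop is ZAR → BRL → HKD → ZAR:
ZAR 198,000.00 ÷ 4.306 = BRL 45,982.35
BRL 45,982.35 × 1.711 = HKD 78,675.80
HKD 78,675.80 ÷ 0.3919 = ZAR 200,754.79
Profit = ZAR 200,754.79 − ZAR 198,000.00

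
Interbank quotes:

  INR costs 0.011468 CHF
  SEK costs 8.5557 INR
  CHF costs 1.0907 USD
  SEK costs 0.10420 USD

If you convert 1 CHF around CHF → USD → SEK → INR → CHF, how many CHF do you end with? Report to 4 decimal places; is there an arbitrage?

1.0270 (arbitrage exists)

Around CHF → USD → SEK → INR → CHF: 1 × 1.0907 ÷ 0.10420 × 8.5557 × 0.011468 = 1.027025
Product > 1; profitable direction is CHF → USD → SEK → INR → CHF.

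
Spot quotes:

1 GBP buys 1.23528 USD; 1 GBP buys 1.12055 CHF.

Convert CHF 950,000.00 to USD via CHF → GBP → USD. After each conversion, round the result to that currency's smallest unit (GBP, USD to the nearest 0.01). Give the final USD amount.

CHF 950,000.00 ÷ 1.12055 = GBP 847,797.96
GBP 847,797.96 × 1.23528 = USD 1,047,267.86

USD 1,047,267.86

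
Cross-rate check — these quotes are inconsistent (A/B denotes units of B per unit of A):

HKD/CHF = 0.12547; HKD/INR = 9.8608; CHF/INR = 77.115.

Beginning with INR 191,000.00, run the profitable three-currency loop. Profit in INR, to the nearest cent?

Profit: INR 3,655.53

Profitable loop is INR → CHF → HKD → INR:
INR 191,000.00 ÷ 77.115 = CHF 2,476.82
CHF 2,476.82 ÷ 0.12547 = HKD 19,740.34
HKD 19,740.34 × 9.8608 = INR 194,655.53
Profit = INR 194,655.53 − INR 191,000.00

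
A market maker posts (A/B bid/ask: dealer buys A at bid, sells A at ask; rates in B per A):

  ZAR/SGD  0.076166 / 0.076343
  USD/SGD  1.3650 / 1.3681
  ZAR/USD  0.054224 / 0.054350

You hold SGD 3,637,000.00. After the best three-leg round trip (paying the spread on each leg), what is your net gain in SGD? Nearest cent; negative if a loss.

Net profit: SGD 88,521.36

Best loop SGD → USD → ZAR → SGD:
SGD 3,637,000.00 ÷ 1.3681 (buy USD at ask) = USD 2,658,431.40
USD 2,658,431.40 ÷ 0.054350 (buy ZAR at ask) = ZAR 48,913,181.26
ZAR 48,913,181.26 × 0.076166 (sell ZAR at bid) = SGD 3,725,521.36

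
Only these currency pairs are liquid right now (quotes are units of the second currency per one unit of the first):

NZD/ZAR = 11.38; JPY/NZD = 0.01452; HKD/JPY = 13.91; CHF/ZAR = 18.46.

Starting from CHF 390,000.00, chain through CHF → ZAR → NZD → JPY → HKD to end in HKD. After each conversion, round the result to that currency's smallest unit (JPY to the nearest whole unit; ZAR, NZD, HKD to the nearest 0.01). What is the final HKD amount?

CHF 390,000.00 × 18.46 = ZAR 7,199,400.00
ZAR 7,199,400.00 ÷ 11.38 = NZD 632,636.20
NZD 632,636.20 ÷ 0.01452 = JPY 43,569,986
JPY 43,569,986 ÷ 13.91 = HKD 3,132,277.93

HKD 3,132,277.93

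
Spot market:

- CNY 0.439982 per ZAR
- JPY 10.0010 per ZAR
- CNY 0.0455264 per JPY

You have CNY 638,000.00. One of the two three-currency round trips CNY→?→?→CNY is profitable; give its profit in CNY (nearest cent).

Profit: CNY 22,225.82

Profitable loop is CNY → ZAR → JPY → CNY:
CNY 638,000.00 ÷ 0.439982 = ZAR 1,450,059.32
ZAR 1,450,059.32 × 10.0010 = JPY 14,502,043
JPY 14,502,043 × 0.0455264 = CNY 660,225.82
Profit = CNY 660,225.82 − CNY 638,000.00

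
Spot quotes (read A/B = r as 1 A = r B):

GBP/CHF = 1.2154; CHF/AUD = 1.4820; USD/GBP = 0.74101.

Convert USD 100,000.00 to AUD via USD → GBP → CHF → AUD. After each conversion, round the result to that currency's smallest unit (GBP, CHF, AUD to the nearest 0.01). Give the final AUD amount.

AUD 133,472.42

USD 100,000.00 × 0.74101 = GBP 74,101.00
GBP 74,101.00 × 1.2154 = CHF 90,062.36
CHF 90,062.36 × 1.4820 = AUD 133,472.42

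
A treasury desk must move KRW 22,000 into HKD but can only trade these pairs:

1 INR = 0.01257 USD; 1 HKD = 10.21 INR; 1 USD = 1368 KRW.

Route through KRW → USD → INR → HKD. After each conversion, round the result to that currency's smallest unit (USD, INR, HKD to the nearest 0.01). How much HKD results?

HKD 125.29

KRW 22,000 ÷ 1368 = USD 16.08
USD 16.08 ÷ 0.01257 = INR 1,279.24
INR 1,279.24 ÷ 10.21 = HKD 125.29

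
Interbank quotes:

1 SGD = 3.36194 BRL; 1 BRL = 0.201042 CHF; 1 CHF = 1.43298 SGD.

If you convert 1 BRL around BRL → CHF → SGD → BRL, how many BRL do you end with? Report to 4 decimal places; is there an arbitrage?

0.9685 (arbitrage exists)

Around BRL → CHF → SGD → BRL: 1 × 0.201042 × 1.43298 × 3.36194 = 0.968538
Product < 1; profitable direction is BRL → SGD → CHF → BRL.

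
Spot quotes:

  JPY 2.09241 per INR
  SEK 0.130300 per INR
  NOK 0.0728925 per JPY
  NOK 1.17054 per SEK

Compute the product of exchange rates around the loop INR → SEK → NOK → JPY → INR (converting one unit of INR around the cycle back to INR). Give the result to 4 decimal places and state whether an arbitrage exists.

Around INR → SEK → NOK → JPY → INR: 1 × 0.130300 × 1.17054 ÷ 0.0728925 ÷ 2.09241 = 1.000002
Product ≈ 1 (deviation 0.000%, within rounding noise).

1.0000 (no arbitrage)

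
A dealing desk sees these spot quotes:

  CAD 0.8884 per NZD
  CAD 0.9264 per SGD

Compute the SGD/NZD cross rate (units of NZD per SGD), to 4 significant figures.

1 SGD × 0.9264 = 0.9264 CAD
0.9264 CAD ÷ 0.8884 = 1.04277 NZD

SGD/NZD = 1.043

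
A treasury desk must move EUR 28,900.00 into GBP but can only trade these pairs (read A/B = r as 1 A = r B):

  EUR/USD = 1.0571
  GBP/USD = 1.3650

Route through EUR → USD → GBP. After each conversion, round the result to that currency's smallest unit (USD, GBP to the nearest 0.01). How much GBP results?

GBP 22,381.09

EUR 28,900.00 × 1.0571 = USD 30,550.19
USD 30,550.19 ÷ 1.3650 = GBP 22,381.09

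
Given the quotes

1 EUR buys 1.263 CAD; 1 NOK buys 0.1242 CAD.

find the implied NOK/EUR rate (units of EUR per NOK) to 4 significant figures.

1 NOK × 0.1242 = 0.1242 CAD
0.1242 CAD ÷ 1.263 = 0.0983373 EUR

NOK/EUR = 0.09834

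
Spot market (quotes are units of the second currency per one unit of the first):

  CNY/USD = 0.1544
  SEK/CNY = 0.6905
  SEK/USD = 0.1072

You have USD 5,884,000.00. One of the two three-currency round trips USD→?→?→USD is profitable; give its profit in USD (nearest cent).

Profit: USD 32,385.59

Profitable loop is USD → CNY → SEK → USD:
USD 5,884,000.00 ÷ 0.1544 = CNY 38,108,808.29
CNY 38,108,808.29 ÷ 0.6905 = SEK 55,190,164.07
SEK 55,190,164.07 × 0.1072 = USD 5,916,385.59
Profit = USD 5,916,385.59 − USD 5,884,000.00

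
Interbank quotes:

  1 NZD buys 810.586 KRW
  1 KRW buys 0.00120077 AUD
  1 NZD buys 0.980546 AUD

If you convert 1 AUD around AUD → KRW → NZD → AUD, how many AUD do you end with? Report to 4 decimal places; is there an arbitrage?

1.0074 (arbitrage exists)

Around AUD → KRW → NZD → AUD: 1 ÷ 0.00120077 ÷ 810.586 × 0.980546 = 1.007416
Product > 1; profitable direction is AUD → KRW → NZD → AUD.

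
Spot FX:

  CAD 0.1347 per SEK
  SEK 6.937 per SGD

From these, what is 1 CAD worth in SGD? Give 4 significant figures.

CAD/SGD = 1.070

1 CAD ÷ 0.1347 = 7.4239 SEK
7.4239 SEK ÷ 6.937 = 1.07019 SGD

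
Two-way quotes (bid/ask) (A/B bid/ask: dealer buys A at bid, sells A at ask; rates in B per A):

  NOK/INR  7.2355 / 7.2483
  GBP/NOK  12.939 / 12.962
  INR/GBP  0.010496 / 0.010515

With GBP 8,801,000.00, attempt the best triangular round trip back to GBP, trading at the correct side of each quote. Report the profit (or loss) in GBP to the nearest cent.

Net profit: GBP 107,704.77

Best loop GBP → INR → NOK → GBP:
GBP 8,801,000.00 ÷ 0.010515 (buy INR at ask) = INR 836,994,769.38
INR 836,994,769.38 ÷ 7.2483 (buy NOK at ask) = NOK 115,474,631.21
NOK 115,474,631.21 ÷ 12.962 (buy GBP at ask) = GBP 8,908,704.77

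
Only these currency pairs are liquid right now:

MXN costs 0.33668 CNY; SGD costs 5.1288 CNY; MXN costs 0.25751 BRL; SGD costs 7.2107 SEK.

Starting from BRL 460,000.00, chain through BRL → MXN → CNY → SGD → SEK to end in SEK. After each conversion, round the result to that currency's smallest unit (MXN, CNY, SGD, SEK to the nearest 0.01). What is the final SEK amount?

SEK 845,556.68

BRL 460,000.00 ÷ 0.25751 = MXN 1,786,338.39
MXN 1,786,338.39 × 0.33668 = CNY 601,424.41
CNY 601,424.41 ÷ 5.1288 = SGD 117,264.16
SGD 117,264.16 × 7.2107 = SEK 845,556.68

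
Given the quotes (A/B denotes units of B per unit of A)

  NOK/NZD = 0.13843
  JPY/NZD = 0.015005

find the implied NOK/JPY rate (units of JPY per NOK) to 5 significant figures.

NOK/JPY = 9.2256

1 NOK × 0.13843 = 0.13843 NZD
0.13843 NZD ÷ 0.015005 = 9.22559 JPY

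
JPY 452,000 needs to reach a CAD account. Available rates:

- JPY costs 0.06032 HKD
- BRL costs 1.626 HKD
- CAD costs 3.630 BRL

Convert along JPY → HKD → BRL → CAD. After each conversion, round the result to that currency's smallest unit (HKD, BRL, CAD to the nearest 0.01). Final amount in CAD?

CAD 4,619.26

JPY 452,000 × 0.06032 = HKD 27,264.64
HKD 27,264.64 ÷ 1.626 = BRL 16,767.92
BRL 16,767.92 ÷ 3.630 = CAD 4,619.26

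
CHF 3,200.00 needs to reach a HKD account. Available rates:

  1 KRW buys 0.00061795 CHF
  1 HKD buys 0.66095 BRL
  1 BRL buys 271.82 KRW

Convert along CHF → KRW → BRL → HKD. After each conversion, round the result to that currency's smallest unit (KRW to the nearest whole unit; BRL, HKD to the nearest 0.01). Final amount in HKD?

HKD 28,823.50

CHF 3,200.00 ÷ 0.00061795 = KRW 5,178,412
KRW 5,178,412 ÷ 271.82 = BRL 19,050.89
BRL 19,050.89 ÷ 0.66095 = HKD 28,823.50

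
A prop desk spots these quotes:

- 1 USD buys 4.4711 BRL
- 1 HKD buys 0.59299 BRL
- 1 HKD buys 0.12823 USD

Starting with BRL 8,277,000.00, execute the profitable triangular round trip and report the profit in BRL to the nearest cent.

Profitable loop is BRL → USD → HKD → BRL:
BRL 8,277,000.00 ÷ 4.4711 = USD 1,851,222.29
USD 1,851,222.29 ÷ 0.12823 = HKD 14,436,733.17
HKD 14,436,733.17 × 0.59299 = BRL 8,560,838.40
Profit = BRL 8,560,838.40 − BRL 8,277,000.00

Profit: BRL 283,838.40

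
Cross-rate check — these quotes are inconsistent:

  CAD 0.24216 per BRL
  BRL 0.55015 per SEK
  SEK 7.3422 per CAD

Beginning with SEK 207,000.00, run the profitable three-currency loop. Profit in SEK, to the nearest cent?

Profit: SEK 4,621.90

Profitable loop is SEK → CAD → BRL → SEK:
SEK 207,000.00 ÷ 7.3422 = CAD 28,193.18
CAD 28,193.18 ÷ 0.24216 = BRL 116,423.79
BRL 116,423.79 ÷ 0.55015 = SEK 211,621.90
Profit = SEK 211,621.90 − SEK 207,000.00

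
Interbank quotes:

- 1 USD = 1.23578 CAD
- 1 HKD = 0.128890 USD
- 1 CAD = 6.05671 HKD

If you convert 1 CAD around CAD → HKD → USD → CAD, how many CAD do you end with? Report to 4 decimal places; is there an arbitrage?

Around CAD → HKD → USD → CAD: 1 × 6.05671 × 0.128890 × 1.23578 = 0.964711
Product < 1; profitable direction is CAD → USD → HKD → CAD.

0.9647 (arbitrage exists)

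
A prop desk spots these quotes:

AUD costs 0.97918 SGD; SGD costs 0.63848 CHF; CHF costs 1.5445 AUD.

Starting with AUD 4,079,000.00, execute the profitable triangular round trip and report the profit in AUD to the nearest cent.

Profit: AUD 145,311.74

Profitable loop is AUD → CHF → SGD → AUD:
AUD 4,079,000.00 ÷ 1.5445 = CHF 2,640,984.14
CHF 2,640,984.14 ÷ 0.63848 = SGD 4,136,361.57
SGD 4,136,361.57 ÷ 0.97918 = AUD 4,224,311.74
Profit = AUD 4,224,311.74 − AUD 4,079,000.00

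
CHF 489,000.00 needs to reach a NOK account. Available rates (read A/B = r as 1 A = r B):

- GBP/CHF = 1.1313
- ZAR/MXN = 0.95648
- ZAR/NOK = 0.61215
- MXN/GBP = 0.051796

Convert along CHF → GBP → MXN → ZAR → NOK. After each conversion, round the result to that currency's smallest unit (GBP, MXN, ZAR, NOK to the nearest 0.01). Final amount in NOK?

NOK 5,340,929.09

CHF 489,000.00 ÷ 1.1313 = GBP 432,246.09
GBP 432,246.09 ÷ 0.051796 = MXN 8,345,163.53
MXN 8,345,163.53 ÷ 0.95648 = ZAR 8,724,869.87
ZAR 8,724,869.87 × 0.61215 = NOK 5,340,929.09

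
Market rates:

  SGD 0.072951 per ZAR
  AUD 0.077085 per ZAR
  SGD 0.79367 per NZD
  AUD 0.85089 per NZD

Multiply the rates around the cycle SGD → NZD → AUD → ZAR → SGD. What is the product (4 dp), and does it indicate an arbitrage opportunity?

1.0146 (arbitrage exists)

Around SGD → NZD → AUD → ZAR → SGD: 1 ÷ 0.79367 × 0.85089 ÷ 0.077085 × 0.072951 = 1.014600
Product > 1; profitable direction is SGD → NZD → AUD → ZAR → SGD.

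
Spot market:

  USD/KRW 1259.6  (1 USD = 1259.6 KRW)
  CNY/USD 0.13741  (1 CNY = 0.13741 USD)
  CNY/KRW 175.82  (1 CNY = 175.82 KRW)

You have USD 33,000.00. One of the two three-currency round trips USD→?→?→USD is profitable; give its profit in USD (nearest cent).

Profitable loop is USD → CNY → KRW → USD:
USD 33,000.00 ÷ 0.13741 = CNY 240,157.19
CNY 240,157.19 × 175.82 = KRW 42,224,438
KRW 42,224,438 ÷ 1259.6 = USD 33,522.10
Profit = USD 33,522.10 − USD 33,000.00

Profit: USD 522.10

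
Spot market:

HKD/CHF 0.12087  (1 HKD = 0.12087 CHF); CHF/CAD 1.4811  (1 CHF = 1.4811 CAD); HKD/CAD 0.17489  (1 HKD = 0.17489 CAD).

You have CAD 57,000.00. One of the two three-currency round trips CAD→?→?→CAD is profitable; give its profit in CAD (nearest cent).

Profit: CAD 1,346.23

Profitable loop is CAD → HKD → CHF → CAD:
CAD 57,000.00 ÷ 0.17489 = HKD 325,919.15
HKD 325,919.15 × 0.12087 = CHF 39,393.85
CHF 39,393.85 × 1.4811 = CAD 58,346.23
Profit = CAD 58,346.23 − CAD 57,000.00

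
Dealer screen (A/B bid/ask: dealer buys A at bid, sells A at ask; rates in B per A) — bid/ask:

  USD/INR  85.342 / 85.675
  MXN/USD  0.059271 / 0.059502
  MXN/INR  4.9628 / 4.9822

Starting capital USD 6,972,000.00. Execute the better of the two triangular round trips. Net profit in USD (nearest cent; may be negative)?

Net profit: USD 106,500.91

Best loop USD → INR → MXN → USD:
USD 6,972,000.00 × 85.342 (sell USD at bid) = INR 595,004,424.00
INR 595,004,424.00 ÷ 4.9822 (buy MXN at ask) = MXN 119,426,041.51
MXN 119,426,041.51 × 0.059271 (sell MXN at bid) = USD 7,078,500.91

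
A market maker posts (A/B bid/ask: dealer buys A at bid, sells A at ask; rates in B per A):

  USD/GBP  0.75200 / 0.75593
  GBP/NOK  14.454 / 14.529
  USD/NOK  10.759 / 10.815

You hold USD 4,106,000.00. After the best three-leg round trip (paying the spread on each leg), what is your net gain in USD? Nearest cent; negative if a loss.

Best loop USD → GBP → NOK → USD:
USD 4,106,000.00 × 0.75200 (sell USD at bid) = GBP 3,087,712.00
GBP 3,087,712.00 × 14.454 (sell GBP at bid) = NOK 44,629,789.25
NOK 44,629,789.25 ÷ 10.815 (buy USD at ask) = USD 4,126,656.43

Net profit: USD 20,656.43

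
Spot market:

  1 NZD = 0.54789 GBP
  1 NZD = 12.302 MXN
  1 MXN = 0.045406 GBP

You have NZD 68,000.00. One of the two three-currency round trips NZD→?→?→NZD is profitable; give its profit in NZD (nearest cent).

Profit: NZD 1,327.34

Profitable loop is NZD → MXN → GBP → NZD:
NZD 68,000.00 × 12.302 = MXN 836,536.00
MXN 836,536.00 × 0.045406 = GBP 37,983.75
GBP 37,983.75 ÷ 0.54789 = NZD 69,327.34
Profit = NZD 69,327.34 − NZD 68,000.00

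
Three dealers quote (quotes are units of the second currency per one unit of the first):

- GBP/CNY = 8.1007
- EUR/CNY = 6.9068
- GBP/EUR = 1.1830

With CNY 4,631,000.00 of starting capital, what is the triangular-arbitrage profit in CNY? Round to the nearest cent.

Profit: CNY 40,042.91

Profitable loop is CNY → GBP → EUR → CNY:
CNY 4,631,000.00 ÷ 8.1007 = GBP 571,678.99
GBP 571,678.99 × 1.1830 = EUR 676,296.25
EUR 676,296.25 × 6.9068 = CNY 4,671,042.91
Profit = CNY 4,671,042.91 − CNY 4,631,000.00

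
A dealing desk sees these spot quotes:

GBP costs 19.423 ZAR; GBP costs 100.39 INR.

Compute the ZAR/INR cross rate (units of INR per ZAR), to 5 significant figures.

ZAR/INR = 5.1686

1 ZAR ÷ 19.423 = 0.0514854 GBP
0.0514854 GBP × 100.39 = 5.16861 INR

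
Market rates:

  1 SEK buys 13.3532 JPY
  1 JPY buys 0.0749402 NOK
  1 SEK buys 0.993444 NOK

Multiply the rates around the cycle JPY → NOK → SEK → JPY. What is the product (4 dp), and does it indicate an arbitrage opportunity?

1.0073 (arbitrage exists)

Around JPY → NOK → SEK → JPY: 1 × 0.0749402 ÷ 0.993444 × 13.3532 = 1.007295
Product > 1; profitable direction is JPY → NOK → SEK → JPY.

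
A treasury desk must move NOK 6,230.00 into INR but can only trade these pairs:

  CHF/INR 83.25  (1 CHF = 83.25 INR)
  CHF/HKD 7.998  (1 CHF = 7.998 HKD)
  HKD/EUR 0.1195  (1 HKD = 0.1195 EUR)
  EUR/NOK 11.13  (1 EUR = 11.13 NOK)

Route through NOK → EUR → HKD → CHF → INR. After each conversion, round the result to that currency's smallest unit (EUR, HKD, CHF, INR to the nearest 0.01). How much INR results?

INR 48,756.19

NOK 6,230.00 ÷ 11.13 = EUR 559.75
EUR 559.75 ÷ 0.1195 = HKD 4,684.10
HKD 4,684.10 ÷ 7.998 = CHF 585.66
CHF 585.66 × 83.25 = INR 48,756.19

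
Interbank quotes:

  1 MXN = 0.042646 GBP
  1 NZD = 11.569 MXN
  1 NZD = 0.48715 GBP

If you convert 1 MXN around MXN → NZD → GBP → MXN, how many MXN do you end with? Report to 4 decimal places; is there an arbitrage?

Around MXN → NZD → GBP → MXN: 1 ÷ 11.569 × 0.48715 ÷ 0.042646 = 0.987390
Product < 1; profitable direction is MXN → GBP → NZD → MXN.

0.9874 (arbitrage exists)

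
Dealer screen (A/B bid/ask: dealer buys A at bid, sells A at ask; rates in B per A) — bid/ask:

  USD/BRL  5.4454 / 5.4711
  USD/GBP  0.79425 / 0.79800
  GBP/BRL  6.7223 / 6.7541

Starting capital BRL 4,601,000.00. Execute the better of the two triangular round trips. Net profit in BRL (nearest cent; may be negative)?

Net profit: BRL 47,487.23

Best loop BRL → GBP → USD → BRL:
BRL 4,601,000.00 ÷ 6.7541 (buy GBP at ask) = GBP 681,215.85
GBP 681,215.85 ÷ 0.79800 (buy USD at ask) = USD 853,653.95
USD 853,653.95 × 5.4454 (sell USD at bid) = BRL 4,648,487.23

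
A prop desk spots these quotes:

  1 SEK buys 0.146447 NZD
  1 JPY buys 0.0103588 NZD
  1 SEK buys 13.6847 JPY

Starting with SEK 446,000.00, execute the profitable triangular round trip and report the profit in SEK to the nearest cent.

Profit: SEK 14,755.59

Profitable loop is SEK → NZD → JPY → SEK:
SEK 446,000.00 × 0.146447 = NZD 65,315.36
NZD 65,315.36 ÷ 0.0103588 = JPY 6,305,302
JPY 6,305,302 ÷ 13.6847 = SEK 460,755.59
Profit = SEK 460,755.59 − SEK 446,000.00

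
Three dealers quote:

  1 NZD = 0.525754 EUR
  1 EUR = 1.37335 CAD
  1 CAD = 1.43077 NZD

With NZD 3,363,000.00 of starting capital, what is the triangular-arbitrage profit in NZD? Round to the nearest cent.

Profit: NZD 111,245.55

Profitable loop is NZD → EUR → CAD → NZD:
NZD 3,363,000.00 × 0.525754 = EUR 1,768,110.70
EUR 1,768,110.70 × 1.37335 = CAD 2,428,234.83
CAD 2,428,234.83 × 1.43077 = NZD 3,474,245.55
Profit = NZD 3,474,245.55 − NZD 3,363,000.00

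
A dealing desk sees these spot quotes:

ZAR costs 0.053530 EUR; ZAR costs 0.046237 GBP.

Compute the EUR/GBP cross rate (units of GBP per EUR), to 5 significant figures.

EUR/GBP = 0.86376

1 EUR ÷ 0.053530 = 18.6811 ZAR
18.6811 ZAR × 0.046237 = 0.863759 GBP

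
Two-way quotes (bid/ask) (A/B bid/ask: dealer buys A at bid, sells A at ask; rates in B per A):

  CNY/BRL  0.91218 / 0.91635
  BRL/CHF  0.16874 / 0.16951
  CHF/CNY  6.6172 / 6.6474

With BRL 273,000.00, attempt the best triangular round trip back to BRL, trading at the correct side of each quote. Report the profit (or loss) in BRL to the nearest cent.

Net profit: BRL 5,058.07

Best loop BRL → CHF → CNY → BRL:
BRL 273,000.00 × 0.16874 (sell BRL at bid) = CHF 46,066.02
CHF 46,066.02 × 6.6172 (sell CHF at bid) = CNY 304,828.07
CNY 304,828.07 × 0.91218 (sell CNY at bid) = BRL 278,058.07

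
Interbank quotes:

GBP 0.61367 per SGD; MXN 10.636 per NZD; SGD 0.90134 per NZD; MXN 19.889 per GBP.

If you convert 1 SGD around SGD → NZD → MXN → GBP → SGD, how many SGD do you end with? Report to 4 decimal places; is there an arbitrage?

Around SGD → NZD → MXN → GBP → SGD: 1 ÷ 0.90134 × 10.636 ÷ 19.889 ÷ 0.61367 = 0.966812
Product < 1; profitable direction is SGD → GBP → MXN → NZD → SGD.

0.9668 (arbitrage exists)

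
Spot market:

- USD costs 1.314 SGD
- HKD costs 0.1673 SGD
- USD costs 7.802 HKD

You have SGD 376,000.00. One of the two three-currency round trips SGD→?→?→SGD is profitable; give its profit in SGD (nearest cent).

Profit: SGD 2,513.46

Profitable loop is SGD → HKD → USD → SGD:
SGD 376,000.00 ÷ 0.1673 = HKD 2,247,459.65
HKD 2,247,459.65 ÷ 7.802 = USD 288,061.99
USD 288,061.99 × 1.314 = SGD 378,513.46
Profit = SGD 378,513.46 − SGD 376,000.00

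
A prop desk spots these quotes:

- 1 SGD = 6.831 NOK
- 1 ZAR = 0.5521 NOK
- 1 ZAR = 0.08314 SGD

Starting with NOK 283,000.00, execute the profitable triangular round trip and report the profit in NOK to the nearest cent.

Profitable loop is NOK → ZAR → SGD → NOK:
NOK 283,000.00 ÷ 0.5521 = ZAR 512,588.30
ZAR 512,588.30 × 0.08314 = SGD 42,616.59
SGD 42,616.59 × 6.831 = NOK 291,113.93
Profit = NOK 291,113.93 − NOK 283,000.00

Profit: NOK 8,113.93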